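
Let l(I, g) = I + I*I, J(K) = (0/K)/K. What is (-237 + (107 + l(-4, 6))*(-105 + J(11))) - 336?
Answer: -13068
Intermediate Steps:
J(K) = 0 (J(K) = 0/K = 0)
l(I, g) = I + I²
(-237 + (107 + l(-4, 6))*(-105 + J(11))) - 336 = (-237 + (107 - 4*(1 - 4))*(-105 + 0)) - 336 = (-237 + (107 - 4*(-3))*(-105)) - 336 = (-237 + (107 + 12)*(-105)) - 336 = (-237 + 119*(-105)) - 336 = (-237 - 12495) - 336 = -12732 - 336 = -13068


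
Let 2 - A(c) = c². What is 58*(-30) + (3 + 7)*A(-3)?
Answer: -1810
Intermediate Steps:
A(c) = 2 - c²
58*(-30) + (3 + 7)*A(-3) = 58*(-30) + (3 + 7)*(2 - 1*(-3)²) = -1740 + 10*(2 - 1*9) = -1740 + 10*(2 - 9) = -1740 + 10*(-7) = -1740 - 70 = -1810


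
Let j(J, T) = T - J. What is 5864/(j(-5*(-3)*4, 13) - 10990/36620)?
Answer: -21473968/173213 ≈ -123.97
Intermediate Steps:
5864/(j(-5*(-3)*4, 13) - 10990/36620) = 5864/((13 - (-5*(-3))*4) - 10990/36620) = 5864/((13 - 15*4) - 10990*1/36620) = 5864/((13 - 1*60) - 1099/3662) = 5864/((13 - 60) - 1099/3662) = 5864/(-47 - 1099/3662) = 5864/(-173213/3662) = 5864*(-3662/173213) = -21473968/173213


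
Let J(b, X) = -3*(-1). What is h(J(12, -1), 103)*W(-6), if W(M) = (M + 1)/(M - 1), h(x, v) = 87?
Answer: 435/7 ≈ 62.143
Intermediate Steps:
J(b, X) = 3
W(M) = (1 + M)/(-1 + M)
h(J(12, -1), 103)*W(-6) = 87*((1 - 6)/(-1 - 6)) = 87*(-5/(-7)) = 87*(-⅐*(-5)) = 87*(5/7) = 435/7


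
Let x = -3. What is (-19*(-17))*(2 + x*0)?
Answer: 646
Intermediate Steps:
(-19*(-17))*(2 + x*0) = (-19*(-17))*(2 - 3*0) = 323*(2 + 0) = 323*2 = 646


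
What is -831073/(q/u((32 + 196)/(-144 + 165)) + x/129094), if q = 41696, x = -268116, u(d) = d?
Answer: -1019222109689/4707318394 ≈ -216.52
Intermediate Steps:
-831073/(q/u((32 + 196)/(-144 + 165)) + x/129094) = -831073/(41696/(((32 + 196)/(-144 + 165))) - 268116/129094) = -831073/(41696/((228/21)) - 268116*1/129094) = -831073/(41696/((228*(1/21))) - 134058/64547) = -831073/(41696/(76/7) - 134058/64547) = -831073/(41696*(7/76) - 134058/64547) = -831073/(72968/19 - 134058/64547) = -831073/4707318394/1226393 = -831073*1226393/4707318394 = -1019222109689/4707318394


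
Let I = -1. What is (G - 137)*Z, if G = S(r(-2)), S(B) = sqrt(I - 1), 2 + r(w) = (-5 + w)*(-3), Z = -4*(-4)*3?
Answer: -6576 + 48*I*sqrt(2) ≈ -6576.0 + 67.882*I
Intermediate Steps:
Z = 48 (Z = 16*3 = 48)
r(w) = 13 - 3*w (r(w) = -2 + (-5 + w)*(-3) = -2 + (15 - 3*w) = 13 - 3*w)
S(B) = I*sqrt(2) (S(B) = sqrt(-1 - 1) = sqrt(-2) = I*sqrt(2))
G = I*sqrt(2) ≈ 1.4142*I
(G - 137)*Z = (I*sqrt(2) - 137)*48 = (-137 + I*sqrt(2))*48 = -6576 + 48*I*sqrt(2)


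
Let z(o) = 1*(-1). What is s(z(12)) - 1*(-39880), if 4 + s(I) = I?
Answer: 39875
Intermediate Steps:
z(o) = -1
s(I) = -4 + I
s(z(12)) - 1*(-39880) = (-4 - 1) - 1*(-39880) = -5 + 39880 = 39875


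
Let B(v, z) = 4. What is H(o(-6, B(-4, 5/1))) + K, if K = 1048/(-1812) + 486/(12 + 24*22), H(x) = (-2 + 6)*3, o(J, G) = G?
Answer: 55817/4530 ≈ 12.322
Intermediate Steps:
H(x) = 12 (H(x) = 4*3 = 12)
K = 1457/4530 (K = 1048*(-1/1812) + 486/(12 + 528) = -262/453 + 486/540 = -262/453 + 486*(1/540) = -262/453 + 9/10 = 1457/4530 ≈ 0.32163)
H(o(-6, B(-4, 5/1))) + K = 12 + 1457/4530 = 55817/4530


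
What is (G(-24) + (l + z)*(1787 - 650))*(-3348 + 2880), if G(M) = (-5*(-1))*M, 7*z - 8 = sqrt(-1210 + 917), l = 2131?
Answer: -7941438180/7 - 532116*I*sqrt(293)/7 ≈ -1.1345e+9 - 1.3012e+6*I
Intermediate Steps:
z = 8/7 + I*sqrt(293)/7 (z = 8/7 + sqrt(-1210 + 917)/7 = 8/7 + sqrt(-293)/7 = 8/7 + (I*sqrt(293))/7 = 8/7 + I*sqrt(293)/7 ≈ 1.1429 + 2.4453*I)
G(M) = 5*M
(G(-24) + (l + z)*(1787 - 650))*(-3348 + 2880) = (5*(-24) + (2131 + (8/7 + I*sqrt(293)/7))*(1787 - 650))*(-3348 + 2880) = (-120 + (14925/7 + I*sqrt(293)/7)*1137)*(-468) = (-120 + (16969725/7 + 1137*I*sqrt(293)/7))*(-468) = (16968885/7 + 1137*I*sqrt(293)/7)*(-468) = -7941438180/7 - 532116*I*sqrt(293)/7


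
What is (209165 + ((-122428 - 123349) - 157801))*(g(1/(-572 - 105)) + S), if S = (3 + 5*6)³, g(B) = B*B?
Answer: -3202170549466162/458329 ≈ -6.9866e+9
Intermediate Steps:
g(B) = B²
S = 35937 (S = (3 + 30)³ = 33³ = 35937)
(209165 + ((-122428 - 123349) - 157801))*(g(1/(-572 - 105)) + S) = (209165 + ((-122428 - 123349) - 157801))*((1/(-572 - 105))² + 35937) = (209165 + (-245777 - 157801))*((1/(-677))² + 35937) = (209165 - 403578)*((-1/677)² + 35937) = -194413*(1/458329 + 35937) = -194413*16470969274/458329 = -3202170549466162/458329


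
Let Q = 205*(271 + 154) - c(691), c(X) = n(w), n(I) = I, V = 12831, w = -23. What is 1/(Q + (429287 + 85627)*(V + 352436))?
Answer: 1/188081179186 ≈ 5.3169e-12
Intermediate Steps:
c(X) = -23
Q = 87148 (Q = 205*(271 + 154) - 1*(-23) = 205*425 + 23 = 87125 + 23 = 87148)
1/(Q + (429287 + 85627)*(V + 352436)) = 1/(87148 + (429287 + 85627)*(12831 + 352436)) = 1/(87148 + 514914*365267) = 1/(87148 + 188081092038) = 1/188081179186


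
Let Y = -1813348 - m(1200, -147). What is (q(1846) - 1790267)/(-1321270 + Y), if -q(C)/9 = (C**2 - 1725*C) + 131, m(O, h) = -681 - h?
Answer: 950435/783521 ≈ 1.2130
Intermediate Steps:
q(C) = -1179 - 9*C**2 + 15525*C (q(C) = -9*((C**2 - 1725*C) + 131) = -9*(131 + C**2 - 1725*C) = -1179 - 9*C**2 + 15525*C)
Y = -1812814 (Y = -1813348 - (-681 - 1*(-147)) = -1813348 - (-681 + 147) = -1813348 - 1*(-534) = -1813348 + 534 = -1812814)
(q(1846) - 1790267)/(-1321270 + Y) = ((-1179 - 9*1846**2 + 15525*1846) - 1790267)/(-1321270 - 1812814) = ((-1179 - 9*3407716 + 28659150) - 1790267)/(-3134084) = ((-1179 - 30669444 + 28659150) - 1790267)*(-1/3134084) = (-2011473 - 1790267)*(-1/3134084) = -3801740*(-1/3134084) = 950435/783521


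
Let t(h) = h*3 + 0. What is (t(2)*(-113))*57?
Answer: -38646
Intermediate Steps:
t(h) = 3*h (t(h) = 3*h + 0 = 3*h)
(t(2)*(-113))*57 = ((3*2)*(-113))*57 = (6*(-113))*57 = -678*57 = -38646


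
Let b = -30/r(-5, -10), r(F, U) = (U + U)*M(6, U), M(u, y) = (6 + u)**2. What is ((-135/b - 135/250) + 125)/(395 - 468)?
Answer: 641777/3650 ≈ 175.83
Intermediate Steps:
r(F, U) = 288*U (r(F, U) = (U + U)*(6 + 6)**2 = (2*U)*12**2 = (2*U)*144 = 288*U)
b = 1/96 (b = -30/(288*(-10)) = -30/(-2880) = -30*(-1/2880) = 1/96 ≈ 0.010417)
((-135/b - 135/250) + 125)/(395 - 468) = ((-135/1/96 - 135/250) + 125)/(395 - 468) = ((-135*96 - 135*1/250) + 125)/(-73) = ((-12960 - 27/50) + 125)*(-1/73) = (-648027/50 + 125)*(-1/73) = -641777/50*(-1/73) = 641777/3650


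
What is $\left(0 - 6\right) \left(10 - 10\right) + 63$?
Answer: $63$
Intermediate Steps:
$\left(0 - 6\right) \left(10 - 10\right) + 63 = \left(0 - 6\right) 0 + 63 = \left(-6\right) 0 + 63 = 0 + 63 = 63$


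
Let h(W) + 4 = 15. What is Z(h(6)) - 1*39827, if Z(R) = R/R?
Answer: -39826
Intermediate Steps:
h(W) = 11 (h(W) = -4 + 15 = 11)
Z(R) = 1
Z(h(6)) - 1*39827 = 1 - 1*39827 = 1 - 39827 = -39826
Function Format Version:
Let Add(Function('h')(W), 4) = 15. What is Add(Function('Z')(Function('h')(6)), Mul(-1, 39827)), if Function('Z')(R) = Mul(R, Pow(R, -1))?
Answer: -39826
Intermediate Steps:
Function('h')(W) = 11 (Function('h')(W) = Add(-4, 15) = 11)
Function('Z')(R) = 1
Add(Function('Z')(Function('h')(6)), Mul(-1, 39827)) = Add(1, Mul(-1, 39827)) = Add(1, -39827) = -39826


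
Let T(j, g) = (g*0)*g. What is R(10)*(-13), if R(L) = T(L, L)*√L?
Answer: 0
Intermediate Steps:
T(j, g) = 0 (T(j, g) = 0*g = 0)
R(L) = 0 (R(L) = 0*√L = 0)
R(10)*(-13) = 0*(-13) = 0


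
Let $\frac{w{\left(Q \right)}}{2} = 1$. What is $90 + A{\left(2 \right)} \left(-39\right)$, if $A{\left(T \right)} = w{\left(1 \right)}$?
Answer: $12$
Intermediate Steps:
$w{\left(Q \right)} = 2$ ($w{\left(Q \right)} = 2 \cdot 1 = 2$)
$A{\left(T \right)} = 2$
$90 + A{\left(2 \right)} \left(-39\right) = 90 + 2 \left(-39\right) = 90 - 78 = 12$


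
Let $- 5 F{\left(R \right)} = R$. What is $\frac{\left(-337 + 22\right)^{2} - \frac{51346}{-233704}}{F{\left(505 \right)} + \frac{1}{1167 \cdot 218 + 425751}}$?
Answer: $- \frac{7886192816103561}{8027248165312} \approx -982.43$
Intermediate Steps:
$F{\left(R \right)} = - \frac{R}{5}$
$\frac{\left(-337 + 22\right)^{2} - \frac{51346}{-233704}}{F{\left(505 \right)} + \frac{1}{1167 \cdot 218 + 425751}} = \frac{\left(-337 + 22\right)^{2} - \frac{51346}{-233704}}{\left(- \frac{1}{5}\right) 505 + \frac{1}{1167 \cdot 218 + 425751}} = \frac{\left(-315\right)^{2} - - \frac{25673}{116852}}{-101 + \frac{1}{254406 + 425751}} = \frac{99225 + \frac{25673}{116852}}{-101 + \frac{1}{680157}} = \frac{11594665373}{116852 \left(-101 + \frac{1}{680157}\right)} = \frac{11594665373}{116852 \left(- \frac{68695856}{680157}\right)} = \frac{11594665373}{116852} \left(- \frac{680157}{68695856}\right) = - \frac{7886192816103561}{8027248165312}$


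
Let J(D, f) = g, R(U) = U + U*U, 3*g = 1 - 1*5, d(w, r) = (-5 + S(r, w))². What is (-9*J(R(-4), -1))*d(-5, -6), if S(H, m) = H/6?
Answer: 432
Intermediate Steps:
S(H, m) = H/6 (S(H, m) = H*(⅙) = H/6)
d(w, r) = (-5 + r/6)²
g = -4/3 (g = (1 - 1*5)/3 = (1 - 5)/3 = (⅓)*(-4) = -4/3 ≈ -1.3333)
R(U) = U + U²
J(D, f) = -4/3
(-9*J(R(-4), -1))*d(-5, -6) = (-9*(-4/3))*((-30 - 6)²/36) = 12*((1/36)*(-36)²) = 12*((1/36)*1296) = 12*36 = 432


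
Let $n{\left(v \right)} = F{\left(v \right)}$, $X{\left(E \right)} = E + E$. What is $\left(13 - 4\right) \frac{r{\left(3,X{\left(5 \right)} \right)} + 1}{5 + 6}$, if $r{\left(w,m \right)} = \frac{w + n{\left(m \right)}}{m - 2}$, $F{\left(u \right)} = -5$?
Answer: $\frac{27}{44} \approx 0.61364$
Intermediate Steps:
$X{\left(E \right)} = 2 E$
$n{\left(v \right)} = -5$
$r{\left(w,m \right)} = \frac{-5 + w}{-2 + m}$ ($r{\left(w,m \right)} = \frac{w - 5}{m - 2} = \frac{-5 + w}{-2 + m}$)
$\left(13 - 4\right) \frac{r{\left(3,X{\left(5 \right)} \right)} + 1}{5 + 6} = \left(13 - 4\right) \frac{\frac{-5 + 3}{-2 + 2 \cdot 5} + 1}{5 + 6} = 9 \frac{\frac{1}{-2 + 10} \left(-2\right) + 1}{11} = 9 \left(\frac{1}{8} \left(-2\right) + 1\right) \frac{1}{11} = 9 \left(- \frac{1}{4} + 1\right) \frac{1}{11} = 9 \cdot \frac{3}{4} \cdot \frac{1}{11} = 9 \cdot \frac{3}{44} = \frac{27}{44}$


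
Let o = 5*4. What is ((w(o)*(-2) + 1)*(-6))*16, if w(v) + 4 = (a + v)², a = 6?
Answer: 128928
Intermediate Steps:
o = 20
w(v) = -4 + (6 + v)²
((w(o)*(-2) + 1)*(-6))*16 = (((-4 + (6 + 20)²)*(-2) + 1)*(-6))*16 = (((-4 + 26²)*(-2) + 1)*(-6))*16 = (((-4 + 676)*(-2) + 1)*(-6))*16 = ((672*(-2) + 1)*(-6))*16 = ((-1344 + 1)*(-6))*16 = -1343*(-6)*16 = 8058*16 = 128928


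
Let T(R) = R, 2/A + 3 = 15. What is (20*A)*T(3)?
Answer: 10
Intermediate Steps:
A = 1/6 (A = 2/(-3 + 15) = 2/12 = 2*(1/12) = 1/6 ≈ 0.16667)
(20*A)*T(3) = (20*(1/6))*3 = (10/3)*3 = 10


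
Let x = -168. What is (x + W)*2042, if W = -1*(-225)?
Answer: 116394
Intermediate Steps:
W = 225
(x + W)*2042 = (-168 + 225)*2042 = 57*2042 = 116394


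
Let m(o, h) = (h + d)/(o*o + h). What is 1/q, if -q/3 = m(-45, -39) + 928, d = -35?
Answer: -331/921467 ≈ -0.00035921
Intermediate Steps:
m(o, h) = (-35 + h)/(h + o**2) (m(o, h) = (h - 35)/(o*o + h) = (-35 + h)/(o**2 + h) = (-35 + h)/(h + o**2))
q = -921467/331 (q = -3*((-35 - 39)/(-39 + (-45)**2) + 928) = -3*(-74/(-39 + 2025) + 928) = -3*(-74/1986 + 928) = -3*((1/1986)*(-74) + 928) = -3*(-37/993 + 928) = -3*921467/993 = -921467/331 ≈ -2783.9)
1/q = 1/(-921467/331) = -331/921467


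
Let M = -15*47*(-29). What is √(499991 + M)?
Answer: 2*√130109 ≈ 721.41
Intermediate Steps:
M = 20445 (M = -705*(-29) = 20445)
√(499991 + M) = √(499991 + 20445) = √520436 = 2*√130109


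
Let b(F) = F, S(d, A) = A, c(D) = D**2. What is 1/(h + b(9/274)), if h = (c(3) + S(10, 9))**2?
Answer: 274/88785 ≈ 0.0030861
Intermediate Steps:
h = 324 (h = (3**2 + 9)**2 = (9 + 9)**2 = 18**2 = 324)
1/(h + b(9/274)) = 1/(324 + 9/274) = 1/(88785/274) = 274/88785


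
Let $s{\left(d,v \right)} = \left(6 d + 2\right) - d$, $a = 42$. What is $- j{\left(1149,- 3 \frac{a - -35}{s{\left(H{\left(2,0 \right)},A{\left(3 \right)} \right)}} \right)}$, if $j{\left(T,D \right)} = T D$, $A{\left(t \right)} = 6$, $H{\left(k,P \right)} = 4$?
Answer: $\frac{24129}{2} \approx 12065.0$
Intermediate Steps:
$s{\left(d,v \right)} = 2 + 5 d$ ($s{\left(d,v \right)} = \left(2 + 6 d\right) - d = 2 + 5 d$)
$j{\left(T,D \right)} = D T$
$- j{\left(1149,- 3 \frac{a - -35}{s{\left(H{\left(2,0 \right)},A{\left(3 \right)} \right)}} \right)} = - - 3 \frac{42 - -35}{2 + 5 \cdot 4} \cdot 1149 = - - 3 \frac{42 + 35}{2 + 20} \cdot 1149 = - - 3 \cdot \frac{77}{22} \cdot 1149 = - - 3 \cdot 77 \cdot \frac{1}{22} \cdot 1149 = - \left(-3\right) \frac{7}{2} \cdot 1149 = - \frac{\left(-21\right) 1149}{2} = \left(-1\right) \left(- \frac{24129}{2}\right) = \frac{24129}{2}$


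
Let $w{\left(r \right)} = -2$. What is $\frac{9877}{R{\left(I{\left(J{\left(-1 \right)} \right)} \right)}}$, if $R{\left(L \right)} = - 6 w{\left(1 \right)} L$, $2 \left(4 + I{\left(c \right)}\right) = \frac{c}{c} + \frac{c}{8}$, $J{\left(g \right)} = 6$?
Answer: $- \frac{19754}{75} \approx -263.39$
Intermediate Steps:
$I{\left(c \right)} = - \frac{7}{2} + \frac{c}{16}$ ($I{\left(c \right)} = -4 + \frac{\frac{c}{c} + \frac{c}{8}}{2} = -4 + \frac{1 + c \frac{1}{8}}{2} = -4 + \frac{1 + \frac{c}{8}}{2} = -4 + \left(\frac{1}{2} + \frac{c}{16}\right) = - \frac{7}{2} + \frac{c}{16}$)
$R{\left(L \right)} = 12 L$ ($R{\left(L \right)} = \left(-6\right) \left(-2\right) L = 12 L$)
$\frac{9877}{R{\left(I{\left(J{\left(-1 \right)} \right)} \right)}} = \frac{9877}{12 \left(- \frac{7}{2} + \frac{1}{16} \cdot 6\right)} = \frac{9877}{12 \left(- \frac{7}{2} + \frac{3}{8}\right)} = \frac{9877}{12 \left(- \frac{25}{8}\right)} = \frac{9877}{- \frac{75}{2}} = 9877 \left(- \frac{2}{75}\right) = - \frac{19754}{75}$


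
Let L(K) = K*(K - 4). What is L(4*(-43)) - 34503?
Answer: -4231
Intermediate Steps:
L(K) = K*(-4 + K)
L(4*(-43)) - 34503 = (4*(-43))*(-4 + 4*(-43)) - 34503 = -172*(-4 - 172) - 34503 = -172*(-176) - 34503 = 30272 - 34503 = -4231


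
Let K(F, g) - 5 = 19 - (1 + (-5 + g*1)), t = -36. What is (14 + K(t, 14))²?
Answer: 784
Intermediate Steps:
K(F, g) = 28 - g (K(F, g) = 5 + (19 - (1 + (-5 + g*1))) = 5 + (19 - (1 + (-5 + g))) = 5 + (19 - (-4 + g)) = 5 + (19 + (4 - g)) = 5 + (23 - g) = 28 - g)
(14 + K(t, 14))² = (14 + (28 - 1*14))² = (14 + (28 - 14))² = (14 + 14)² = 28² = 784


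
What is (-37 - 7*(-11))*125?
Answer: 5000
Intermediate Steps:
(-37 - 7*(-11))*125 = (-37 + 77)*125 = 40*125 = 5000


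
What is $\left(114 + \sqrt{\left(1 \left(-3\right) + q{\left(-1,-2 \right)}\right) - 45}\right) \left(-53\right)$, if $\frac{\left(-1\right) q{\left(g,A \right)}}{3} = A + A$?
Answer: $-6042 - 318 i \approx -6042.0 - 318.0 i$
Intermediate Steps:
$q{\left(g,A \right)} = - 6 A$ ($q{\left(g,A \right)} = - 3 \left(A + A\right) = - 3 \cdot 2 A = - 6 A$)
$\left(114 + \sqrt{\left(1 \left(-3\right) + q{\left(-1,-2 \right)}\right) - 45}\right) \left(-53\right) = \left(114 + \sqrt{\left(1 \left(-3\right) - -12\right) - 45}\right) \left(-53\right) = \left(114 + \sqrt{\left(-3 + 12\right) - 45}\right) \left(-53\right) = \left(114 + \sqrt{9 - 45}\right) \left(-53\right) = \left(114 + \sqrt{-36}\right) \left(-53\right) = \left(114 + 6 i\right) \left(-53\right) = -6042 - 318 i$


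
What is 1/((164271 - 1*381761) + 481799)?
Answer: 1/264309 ≈ 3.7835e-6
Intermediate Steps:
1/((164271 - 1*381761) + 481799) = 1/((164271 - 381761) + 481799) = 1/(-217490 + 481799) = 1/264309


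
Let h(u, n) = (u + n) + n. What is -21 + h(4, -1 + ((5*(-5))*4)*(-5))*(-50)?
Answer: -50121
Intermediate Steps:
h(u, n) = u + 2*n (h(u, n) = (n + u) + n = u + 2*n)
-21 + h(4, -1 + ((5*(-5))*4)*(-5))*(-50) = -21 + (4 + 2*(-1 + ((5*(-5))*4)*(-5)))*(-50) = -21 + (4 + 2*(-1 - 25*4*(-5)))*(-50) = -21 + (4 + 2*(-1 - 100*(-5)))*(-50) = -21 + (4 + 2*(-1 + 500))*(-50) = -21 + (4 + 2*499)*(-50) = -21 + (4 + 998)*(-50) = -21 + 1002*(-50) = -21 - 50100 = -50121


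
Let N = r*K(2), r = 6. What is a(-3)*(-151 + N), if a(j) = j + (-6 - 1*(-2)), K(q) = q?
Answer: 973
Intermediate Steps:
a(j) = -4 + j (a(j) = j + (-6 + 2) = j - 4 = -4 + j)
N = 12 (N = 6*2 = 12)
a(-3)*(-151 + N) = (-4 - 3)*(-151 + 12) = -7*(-139) = 973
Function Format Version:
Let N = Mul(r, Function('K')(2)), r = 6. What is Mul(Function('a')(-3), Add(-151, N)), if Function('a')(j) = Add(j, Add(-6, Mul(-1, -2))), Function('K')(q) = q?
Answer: 973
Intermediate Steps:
Function('a')(j) = Add(-4, j) (Function('a')(j) = Add(j, Add(-6, 2)) = Add(j, -4) = Add(-4, j))
N = 12 (N = Mul(6, 2) = 12)
Mul(Function('a')(-3), Add(-151, N)) = Mul(Add(-4, -3), Add(-151, 12)) = Mul(-7, -139) = 973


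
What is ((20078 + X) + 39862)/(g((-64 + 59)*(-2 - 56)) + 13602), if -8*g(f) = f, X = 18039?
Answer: 28356/4933 ≈ 5.7482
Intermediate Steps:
g(f) = -f/8
((20078 + X) + 39862)/(g((-64 + 59)*(-2 - 56)) + 13602) = ((20078 + 18039) + 39862)/(-(-64 + 59)*(-2 - 56)/8 + 13602) = (38117 + 39862)/(-(-5)*(-58)/8 + 13602) = 77979/(-⅛*290 + 13602) = 77979/(-145/4 + 13602) = 77979/(54263/4) = 77979*(4/54263) = 28356/4933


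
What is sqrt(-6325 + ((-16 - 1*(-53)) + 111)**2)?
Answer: 3*sqrt(1731) ≈ 124.82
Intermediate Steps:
sqrt(-6325 + ((-16 - 1*(-53)) + 111)**2) = sqrt(-6325 + ((-16 + 53) + 111)**2) = sqrt(-6325 + (37 + 111)**2) = sqrt(-6325 + 148**2) = sqrt(-6325 + 21904) = sqrt(15579) = 3*sqrt(1731)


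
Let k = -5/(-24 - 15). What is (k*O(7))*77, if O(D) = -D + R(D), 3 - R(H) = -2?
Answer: -770/39 ≈ -19.744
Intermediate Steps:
R(H) = 5 (R(H) = 3 - 1*(-2) = 3 + 2 = 5)
O(D) = 5 - D (O(D) = -D + 5 = 5 - D)
k = 5/39 (k = -5/(-39) = -5*(-1/39) = 5/39 ≈ 0.12821)
(k*O(7))*77 = (5*(5 - 1*7)/39)*77 = (5*(5 - 7)/39)*77 = ((5/39)*(-2))*77 = -10/39*77 = -770/39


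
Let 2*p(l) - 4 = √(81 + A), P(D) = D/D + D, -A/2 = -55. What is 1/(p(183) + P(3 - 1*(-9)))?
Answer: 60/709 - 2*√191/709 ≈ 0.045641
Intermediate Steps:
A = 110 (A = -2*(-55) = 110)
P(D) = 1 + D
p(l) = 2 + √191/2 (p(l) = 2 + √(81 + 110)/2 = 2 + √191/2)
1/(p(183) + P(3 - 1*(-9))) = 1/((2 + √191/2) + (1 + (3 - 1*(-9)))) = 1/((2 + √191/2) + (1 + (3 + 9))) = 1/((2 + √191/2) + (1 + 12)) = 1/((2 + √191/2) + 13) = 1/(15 + √191/2)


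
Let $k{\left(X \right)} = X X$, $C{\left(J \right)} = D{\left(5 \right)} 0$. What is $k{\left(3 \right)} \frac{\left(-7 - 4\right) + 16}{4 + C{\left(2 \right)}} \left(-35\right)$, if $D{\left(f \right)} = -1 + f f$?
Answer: $- \frac{1575}{4} \approx -393.75$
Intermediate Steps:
$D{\left(f \right)} = -1 + f^{2}$
$C{\left(J \right)} = 0$ ($C{\left(J \right)} = \left(-1 + 5^{2}\right) 0 = \left(-1 + 25\right) 0 = 24 \cdot 0 = 0$)
$k{\left(X \right)} = X^{2}$
$k{\left(3 \right)} \frac{\left(-7 - 4\right) + 16}{4 + C{\left(2 \right)}} \left(-35\right) = 3^{2} \frac{\left(-7 - 4\right) + 16}{4 + 0} \left(-35\right) = 9 \frac{-11 + 16}{4} \left(-35\right) = 9 \cdot 5 \cdot \frac{1}{4} \left(-35\right) = 9 \cdot \frac{5}{4} \left(-35\right) = \frac{45}{4} \left(-35\right) = - \frac{1575}{4}$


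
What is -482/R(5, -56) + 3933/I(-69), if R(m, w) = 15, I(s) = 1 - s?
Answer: 5051/210 ≈ 24.052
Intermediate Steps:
-482/R(5, -56) + 3933/I(-69) = -482/15 + 3933/(1 - 1*(-69)) = -482*1/15 + 3933/(1 + 69) = -482/15 + 3933/70 = 5051/210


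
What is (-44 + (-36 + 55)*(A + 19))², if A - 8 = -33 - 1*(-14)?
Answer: 11664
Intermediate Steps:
A = -11 (A = 8 + (-33 - 1*(-14)) = 8 + (-33 + 14) = 8 - 19 = -11)
(-44 + (-36 + 55)*(A + 19))² = (-44 + (-36 + 55)*(-11 + 19))² = (-44 + 19*8)² = (-44 + 152)² = 108² = 11664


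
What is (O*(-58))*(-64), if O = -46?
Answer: -170752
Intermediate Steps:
(O*(-58))*(-64) = -46*(-58)*(-64) = 2668*(-64) = -170752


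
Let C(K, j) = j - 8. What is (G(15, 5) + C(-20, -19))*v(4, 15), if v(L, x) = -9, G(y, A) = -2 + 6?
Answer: 207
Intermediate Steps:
G(y, A) = 4
C(K, j) = -8 + j
(G(15, 5) + C(-20, -19))*v(4, 15) = (4 + (-8 - 19))*(-9) = (4 - 27)*(-9) = -23*(-9) = 207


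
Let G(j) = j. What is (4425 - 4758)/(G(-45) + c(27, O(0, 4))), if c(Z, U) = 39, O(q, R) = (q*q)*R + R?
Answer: 111/2 ≈ 55.500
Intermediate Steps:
O(q, R) = R + R*q**2 (O(q, R) = q**2*R + R = R*q**2 + R = R + R*q**2)
(4425 - 4758)/(G(-45) + c(27, O(0, 4))) = (4425 - 4758)/(-45 + 39) = -333/(-6) = -333*(-1/6) = 111/2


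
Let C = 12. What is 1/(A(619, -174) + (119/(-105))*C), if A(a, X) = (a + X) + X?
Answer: 5/1287 ≈ 0.0038850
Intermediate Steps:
A(a, X) = a + 2*X (A(a, X) = (X + a) + X = a + 2*X)
1/(A(619, -174) + (119/(-105))*C) = 1/((619 + 2*(-174)) + (119/(-105))*12) = 1/((619 - 348) - 1/105*119*12) = 1/(271 - 17/15*12) = 1/(271 - 68/5) = 1/(1287/5) = 5/1287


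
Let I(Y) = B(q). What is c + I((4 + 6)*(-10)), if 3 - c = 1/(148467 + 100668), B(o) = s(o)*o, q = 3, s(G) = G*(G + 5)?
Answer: 18685124/249135 ≈ 75.000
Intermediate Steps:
s(G) = G*(5 + G)
B(o) = o**2*(5 + o) (B(o) = (o*(5 + o))*o = o**2*(5 + o))
I(Y) = 72 (I(Y) = 3**2*(5 + 3) = 9*8 = 72)
c = 747404/249135 (c = 3 - 1/(148467 + 100668) = 3 - 1/249135 = 747404/249135 ≈ 3.0000)
c + I((4 + 6)*(-10)) = 747404/249135 + 72 = 18685124/249135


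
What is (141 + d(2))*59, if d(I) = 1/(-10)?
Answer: 83131/10 ≈ 8313.1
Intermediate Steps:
d(I) = -⅒
(141 + d(2))*59 = (141 - ⅒)*59 = (1409/10)*59 = 83131/10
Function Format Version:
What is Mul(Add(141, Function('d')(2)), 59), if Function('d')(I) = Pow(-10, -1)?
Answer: Rational(83131, 10) ≈ 8313.1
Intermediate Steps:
Function('d')(I) = Rational(-1, 10)
Mul(Add(141, Function('d')(2)), 59) = Mul(Add(141, Rational(-1, 10)), 59) = Mul(Rational(1409, 10), 59) = Rational(83131, 10)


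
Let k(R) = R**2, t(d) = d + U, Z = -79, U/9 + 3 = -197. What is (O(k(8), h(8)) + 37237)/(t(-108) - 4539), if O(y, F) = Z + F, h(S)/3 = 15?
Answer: -12401/2149 ≈ -5.7706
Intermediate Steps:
U = -1800 (U = -27 + 9*(-197) = -27 - 1773 = -1800)
h(S) = 45 (h(S) = 3*15 = 45)
t(d) = -1800 + d (t(d) = d - 1800 = -1800 + d)
O(y, F) = -79 + F
(O(k(8), h(8)) + 37237)/(t(-108) - 4539) = ((-79 + 45) + 37237)/((-1800 - 108) - 4539) = (-34 + 37237)/(-1908 - 4539) = 37203/(-6447) = 37203*(-1/6447) = -12401/2149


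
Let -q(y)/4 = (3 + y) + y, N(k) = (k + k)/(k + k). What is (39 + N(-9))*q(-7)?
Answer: 1760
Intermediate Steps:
N(k) = 1 (N(k) = (2*k)/((2*k)) = (2*k)*(1/(2*k)) = 1)
q(y) = -12 - 8*y (q(y) = -4*((3 + y) + y) = -4*(3 + 2*y) = -12 - 8*y)
(39 + N(-9))*q(-7) = (39 + 1)*(-12 - 8*(-7)) = 40*(-12 + 56) = 40*44 = 1760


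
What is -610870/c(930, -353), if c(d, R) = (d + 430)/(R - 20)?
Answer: 22785451/136 ≈ 1.6754e+5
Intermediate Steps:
c(d, R) = (430 + d)/(-20 + R)
-610870/c(930, -353) = -610870*(-20 - 353)/(430 + 930) = -610870/(1360/(-373)) = -610870/((-1/373*1360)) = -610870/(-1360/373) = -610870*(-373/1360) = 22785451/136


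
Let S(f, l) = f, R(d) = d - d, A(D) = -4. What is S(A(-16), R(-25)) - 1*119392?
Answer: -119396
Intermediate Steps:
R(d) = 0
S(A(-16), R(-25)) - 1*119392 = -4 - 1*119392 = -4 - 119392 = -119396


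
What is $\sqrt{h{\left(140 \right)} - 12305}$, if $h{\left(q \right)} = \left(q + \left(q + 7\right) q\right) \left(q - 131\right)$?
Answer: $5 \sqrt{6967} \approx 417.34$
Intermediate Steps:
$h{\left(q \right)} = \left(-131 + q\right) \left(q + q \left(7 + q\right)\right)$ ($h{\left(q \right)} = \left(q + \left(7 + q\right) q\right) \left(-131 + q\right) = \left(q + q \left(7 + q\right)\right) \left(-131 + q\right) = \left(-131 + q\right) \left(q + q \left(7 + q\right)\right)$)
$\sqrt{h{\left(140 \right)} - 12305} = \sqrt{140 \left(-1048 + 140^{2} - 17220\right) - 12305} = \sqrt{140 \left(-1048 + 19600 - 17220\right) - 12305} = \sqrt{140 \cdot 1332 - 12305} = \sqrt{186480 - 12305} = \sqrt{174175} = 5 \sqrt{6967}$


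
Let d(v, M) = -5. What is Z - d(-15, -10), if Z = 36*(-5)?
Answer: -175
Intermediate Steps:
Z = -180
Z - d(-15, -10) = -180 - 1*(-5) = -180 + 5 = -175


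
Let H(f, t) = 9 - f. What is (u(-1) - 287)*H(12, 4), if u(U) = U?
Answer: 864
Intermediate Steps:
(u(-1) - 287)*H(12, 4) = (-1 - 287)*(9 - 1*12) = -288*(9 - 12) = -288*(-3) = 864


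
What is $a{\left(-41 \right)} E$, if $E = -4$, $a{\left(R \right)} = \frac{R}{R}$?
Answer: $-4$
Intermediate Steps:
$a{\left(R \right)} = 1$
$a{\left(-41 \right)} E = 1 \left(-4\right) = -4$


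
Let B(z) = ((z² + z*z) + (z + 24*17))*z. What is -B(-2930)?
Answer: 50300124540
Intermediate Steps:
B(z) = z*(408 + z + 2*z²) (B(z) = ((z² + z²) + (z + 408))*z = (2*z² + (408 + z))*z = (408 + z + 2*z²)*z = z*(408 + z + 2*z²))
-B(-2930) = -(-2930)*(408 - 2930 + 2*(-2930)²) = -(-2930)*(408 - 2930 + 2*8584900) = -(-2930)*(408 - 2930 + 17169800) = -(-2930)*17167278 = -1*(-50300124540) = 50300124540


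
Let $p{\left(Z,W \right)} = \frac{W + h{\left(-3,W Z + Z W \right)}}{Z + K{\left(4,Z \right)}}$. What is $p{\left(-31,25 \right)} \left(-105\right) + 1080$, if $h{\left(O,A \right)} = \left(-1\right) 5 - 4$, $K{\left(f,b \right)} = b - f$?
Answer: $\frac{12160}{11} \approx 1105.5$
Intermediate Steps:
$h{\left(O,A \right)} = -9$ ($h{\left(O,A \right)} = -5 - 4 = -9$)
$p{\left(Z,W \right)} = \frac{-9 + W}{-4 + 2 Z}$ ($p{\left(Z,W \right)} = \frac{W - 9}{Z + \left(Z - 4\right)} = \frac{-9 + W}{Z + \left(Z - 4\right)} = \frac{-9 + W}{Z + \left(-4 + Z\right)} = \frac{-9 + W}{-4 + 2 Z}$)
$p{\left(-31,25 \right)} \left(-105\right) + 1080 = \frac{-9 + 25}{2 \left(-2 - 31\right)} \left(-105\right) + 1080 = \frac{1}{2} \frac{1}{-33} \cdot 16 \left(-105\right) + 1080 = \frac{1}{2} \left(- \frac{1}{33}\right) 16 \left(-105\right) + 1080 = \left(- \frac{8}{33}\right) \left(-105\right) + 1080 = \frac{280}{11} + 1080 = \frac{12160}{11}$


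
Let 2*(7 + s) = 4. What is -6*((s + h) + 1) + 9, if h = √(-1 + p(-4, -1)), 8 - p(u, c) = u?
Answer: 33 - 6*√11 ≈ 13.100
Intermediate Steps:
s = -5 (s = -7 + (½)*4 = -7 + 2 = -5)
p(u, c) = 8 - u
h = √11 (h = √(-1 + (8 - 1*(-4))) = √(-1 + (8 + 4)) = √(-1 + 12) = √11 ≈ 3.3166)
-6*((s + h) + 1) + 9 = -6*((-5 + √11) + 1) + 9 = -6*(-4 + √11) + 9 = (24 - 6*√11) + 9 = 33 - 6*√11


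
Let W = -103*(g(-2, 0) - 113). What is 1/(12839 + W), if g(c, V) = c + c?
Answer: 1/24890 ≈ 4.0177e-5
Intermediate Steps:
g(c, V) = 2*c
W = 12051 (W = -103*(2*(-2) - 113) = -103*(-4 - 113) = -103*(-117) = 12051)
1/(12839 + W) = 1/(12839 + 12051) = 1/24890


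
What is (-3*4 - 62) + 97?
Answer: 23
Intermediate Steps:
(-3*4 - 62) + 97 = (-12 - 62) + 97 = -74 + 97 = 23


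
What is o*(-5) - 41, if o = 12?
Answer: -101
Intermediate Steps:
o*(-5) - 41 = 12*(-5) - 41 = -60 - 41 = -101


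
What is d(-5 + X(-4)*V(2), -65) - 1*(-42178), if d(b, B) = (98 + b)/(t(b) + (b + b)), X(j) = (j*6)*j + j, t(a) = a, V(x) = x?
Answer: 22649863/537 ≈ 42179.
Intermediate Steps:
X(j) = j + 6*j² (X(j) = (6*j)*j + j = 6*j² + j = j + 6*j²)
d(b, B) = (98 + b)/(3*b) (d(b, B) = (98 + b)/(b + (b + b)) = (98 + b)/(b + 2*b) = (98 + b)/((3*b)) = (98 + b)*(1/(3*b)) = (98 + b)/(3*b))
d(-5 + X(-4)*V(2), -65) - 1*(-42178) = (98 + (-5 - 4*(1 + 6*(-4))*2))/(3*(-5 - 4*(1 + 6*(-4))*2)) - 1*(-42178) = (98 + (-5 - 4*(1 - 24)*2))/(3*(-5 - 4*(1 - 24)*2)) + 42178 = (98 + (-5 - 4*(-23)*2))/(3*(-5 - 4*(-23)*2)) + 42178 = (98 + (-5 + 92*2))/(3*(-5 + 92*2)) + 42178 = (98 + (-5 + 184))/(3*(-5 + 184)) + 42178 = (⅓)*(98 + 179)/179 + 42178 = (⅓)*(1/179)*277 + 42178 = 277/537 + 42178 = 22649863/537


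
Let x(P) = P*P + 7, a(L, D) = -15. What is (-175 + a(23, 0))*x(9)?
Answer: -16720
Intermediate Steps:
x(P) = 7 + P² (x(P) = P² + 7 = 7 + P²)
(-175 + a(23, 0))*x(9) = (-175 - 15)*(7 + 9²) = -190*(7 + 81) = -190*88 = -16720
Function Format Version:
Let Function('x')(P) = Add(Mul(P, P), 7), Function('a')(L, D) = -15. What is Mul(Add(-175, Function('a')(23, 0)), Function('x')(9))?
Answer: -16720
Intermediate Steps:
Function('x')(P) = Add(7, Pow(P, 2)) (Function('x')(P) = Add(Pow(P, 2), 7) = Add(7, Pow(P, 2)))
Mul(Add(-175, Function('a')(23, 0)), Function('x')(9)) = Mul(Add(-175, -15), Add(7, Pow(9, 2))) = Mul(-190, Add(7, 81)) = Mul(-190, 88) = -16720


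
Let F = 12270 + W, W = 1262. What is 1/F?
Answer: 1/13532 ≈ 7.3899e-5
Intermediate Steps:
F = 13532 (F = 12270 + 1262 = 13532)
1/F = 1/13532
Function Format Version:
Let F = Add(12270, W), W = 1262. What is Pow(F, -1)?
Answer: Rational(1, 13532) ≈ 7.3899e-5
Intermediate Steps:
F = 13532 (F = Add(12270, 1262) = 13532)
Pow(F, -1) = Pow(13532, -1) = Rational(1, 13532)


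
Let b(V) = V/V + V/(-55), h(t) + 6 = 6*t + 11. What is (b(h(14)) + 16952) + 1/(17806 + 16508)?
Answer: 31991834419/1887270 ≈ 16951.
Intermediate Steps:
h(t) = 5 + 6*t (h(t) = -6 + (6*t + 11) = -6 + (11 + 6*t) = 5 + 6*t)
b(V) = 1 - V/55 (b(V) = 1 + V*(-1/55) = 1 - V/55)
(b(h(14)) + 16952) + 1/(17806 + 16508) = ((1 - (5 + 6*14)/55) + 16952) + 1/(17806 + 16508) = ((1 - (5 + 84)/55) + 16952) + 1/34314 = ((1 - 1/55*89) + 16952) + 1/34314 = ((1 - 89/55) + 16952) + 1/34314 = (-34/55 + 16952) + 1/34314 = 932326/55 + 1/34314 = 31991834419/1887270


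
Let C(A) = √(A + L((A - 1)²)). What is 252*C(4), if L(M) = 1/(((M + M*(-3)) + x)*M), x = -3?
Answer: 4*√15855 ≈ 503.67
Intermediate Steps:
L(M) = 1/(M*(-3 - 2*M)) (L(M) = 1/(((M + M*(-3)) - 3)*M) = 1/(((M - 3*M) - 3)*M) = 1/((-2*M - 3)*M) = 1/((-3 - 2*M)*M) = 1/(M*(-3 - 2*M)))
C(A) = √(A - 1/((-1 + A)²*(3 + 2*(-1 + A)²))) (C(A) = √(A - 1/(((A - 1)²)*(3 + 2*(A - 1)²))) = √(A - 1/(((-1 + A)²)*(3 + 2*(-1 + A)²))) = √(A - 1/((-1 + A)²*(3 + 2*(-1 + A)²))))
252*C(4) = 252*√(4 - 1/((-1 + 4)²*(3 + 2*(-1 + 4)²))) = 252*√(4 - 1/(3²*(3 + 2*3²))) = 252*√(4 - 1*⅑/(3 + 2*9)) = 252*√(4 - 1*⅑/(3 + 18)) = 252*√(4 - 1*⅑/21) = 252*√(4 - 1*⅑*1/21) = 252*√(4 - 1/189) = 252*√(755/189) = 252*(√15855/63) = 4*√15855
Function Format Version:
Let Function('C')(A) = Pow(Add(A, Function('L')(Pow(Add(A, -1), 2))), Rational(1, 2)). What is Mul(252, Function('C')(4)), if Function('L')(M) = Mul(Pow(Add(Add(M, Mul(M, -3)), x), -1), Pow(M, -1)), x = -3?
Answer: Mul(4, Pow(15855, Rational(1, 2))) ≈ 503.67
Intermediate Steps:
Function('L')(M) = Mul(Pow(M, -1), Pow(Add(-3, Mul(-2, M)), -1)) (Function('L')(M) = Mul(Pow(Add(Add(M, Mul(M, -3)), -3), -1), Pow(M, -1)) = Mul(Pow(Add(Add(M, Mul(-3, M)), -3), -1), Pow(M, -1)) = Mul(Pow(Add(Mul(-2, M), -3), -1), Pow(M, -1)) = Mul(Pow(Add(-3, Mul(-2, M)), -1), Pow(M, -1)) = Mul(Pow(M, -1), Pow(Add(-3, Mul(-2, M)), -1)))
Function('C')(A) = Pow(Add(A, Mul(-1, Pow(Add(-1, A), -2), Pow(Add(3, Mul(2, Pow(Add(-1, A), 2))), -1))), Rational(1, 2)) (Function('C')(A) = Pow(Add(A, Mul(-1, Pow(Pow(Add(A, -1), 2), -1), Pow(Add(3, Mul(2, Pow(Add(A, -1), 2))), -1))), Rational(1, 2)) = Pow(Add(A, Mul(-1, Pow(Pow(Add(-1, A), 2), -1), Pow(Add(3, Mul(2, Pow(Add(-1, A), 2))), -1))), Rational(1, 2)) = Pow(Add(A, Mul(-1, Pow(Add(-1, A), -2), Pow(Add(3, Mul(2, Pow(Add(-1, A), 2))), -1))), Rational(1, 2)))
Mul(252, Function('C')(4)) = Mul(252, Pow(Add(4, Mul(-1, Pow(Add(-1, 4), -2), Pow(Add(3, Mul(2, Pow(Add(-1, 4), 2))), -1))), Rational(1, 2))) = Mul(252, Pow(Add(4, Mul(-1, Pow(3, -2), Pow(Add(3, Mul(2, Pow(3, 2))), -1))), Rational(1, 2))) = Mul(252, Pow(Add(4, Mul(-1, Rational(1, 9), Pow(Add(3, Mul(2, 9)), -1))), Rational(1, 2))) = Mul(252, Pow(Add(4, Mul(-1, Rational(1, 9), Pow(Add(3, 18), -1))), Rational(1, 2))) = Mul(252, Pow(Add(4, Mul(-1, Rational(1, 9), Pow(21, -1))), Rational(1, 2))) = Mul(252, Pow(Add(4, Mul(-1, Rational(1, 9), Rational(1, 21))), Rational(1, 2))) = Mul(252, Pow(Add(4, Rational(-1, 189)), Rational(1, 2))) = Mul(252, Pow(Rational(755, 189), Rational(1, 2))) = Mul(252, Mul(Rational(1, 63), Pow(15855, Rational(1, 2)))) = Mul(4, Pow(15855, Rational(1, 2)))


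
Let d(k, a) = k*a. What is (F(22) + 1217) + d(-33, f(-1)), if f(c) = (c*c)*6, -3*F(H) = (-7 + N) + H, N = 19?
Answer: 3023/3 ≈ 1007.7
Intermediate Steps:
F(H) = -4 - H/3 (F(H) = -((-7 + 19) + H)/3 = -(12 + H)/3 = -4 - H/3)
f(c) = 6*c**2 (f(c) = c**2*6 = 6*c**2)
d(k, a) = a*k
(F(22) + 1217) + d(-33, f(-1)) = ((-4 - 1/3*22) + 1217) + (6*(-1)**2)*(-33) = ((-4 - 22/3) + 1217) + (6*1)*(-33) = (-34/3 + 1217) + 6*(-33) = 3617/3 - 198 = 3023/3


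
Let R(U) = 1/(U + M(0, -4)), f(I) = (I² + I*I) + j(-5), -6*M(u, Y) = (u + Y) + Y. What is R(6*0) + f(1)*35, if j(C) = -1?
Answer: 143/4 ≈ 35.750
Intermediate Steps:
M(u, Y) = -Y/3 - u/6 (M(u, Y) = -((u + Y) + Y)/6 = -((Y + u) + Y)/6 = -(u + 2*Y)/6 = -Y/3 - u/6)
f(I) = -1 + 2*I² (f(I) = (I² + I*I) - 1 = (I² + I²) - 1 = 2*I² - 1 = -1 + 2*I²)
R(U) = 1/(4/3 + U) (R(U) = 1/(U + (-⅓*(-4) - ⅙*0)) = 1/(U + (4/3 + 0)) = 1/(U + 4/3) = 1/(4/3 + U))
R(6*0) + f(1)*35 = 3/(4 + 3*(6*0)) + (-1 + 2*1²)*35 = 3/(4 + 3*0) + (-1 + 2*1)*35 = 3/(4 + 0) + (-1 + 2)*35 = 3/4 + 1*35 = 3*(¼) + 35 = ¾ + 35 = 143/4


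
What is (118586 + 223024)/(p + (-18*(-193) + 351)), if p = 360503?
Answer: 170805/182164 ≈ 0.93764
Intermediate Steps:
(118586 + 223024)/(p + (-18*(-193) + 351)) = (118586 + 223024)/(360503 + (-18*(-193) + 351)) = 341610/(360503 + (3474 + 351)) = 341610/(360503 + 3825) = 341610/364328 = 341610*(1/364328) = 170805/182164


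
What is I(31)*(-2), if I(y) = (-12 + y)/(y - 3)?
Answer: -19/14 ≈ -1.3571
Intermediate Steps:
I(y) = (-12 + y)/(-3 + y)
I(31)*(-2) = ((-12 + 31)/(-3 + 31))*(-2) = (19/28)*(-2) = -19/14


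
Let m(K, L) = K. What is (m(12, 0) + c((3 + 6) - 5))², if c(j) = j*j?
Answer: 784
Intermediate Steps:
c(j) = j²
(m(12, 0) + c((3 + 6) - 5))² = (12 + ((3 + 6) - 5)²)² = (12 + (9 - 5)²)² = (12 + 4²)² = (12 + 16)² = 28² = 784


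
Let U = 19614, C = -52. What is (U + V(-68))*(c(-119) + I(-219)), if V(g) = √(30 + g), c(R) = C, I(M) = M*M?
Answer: 939687126 + 47909*I*√38 ≈ 9.3969e+8 + 2.9533e+5*I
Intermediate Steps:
I(M) = M²
c(R) = -52
(U + V(-68))*(c(-119) + I(-219)) = (19614 + √(30 - 68))*(-52 + (-219)²) = (19614 + √(-38))*(-52 + 47961) = (19614 + I*√38)*47909 = 939687126 + 47909*I*√38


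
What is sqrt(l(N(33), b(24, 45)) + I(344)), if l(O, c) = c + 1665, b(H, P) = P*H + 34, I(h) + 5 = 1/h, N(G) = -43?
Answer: sqrt(82066102)/172 ≈ 52.669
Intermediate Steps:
I(h) = -5 + 1/h
b(H, P) = 34 + H*P (b(H, P) = H*P + 34 = 34 + H*P)
l(O, c) = 1665 + c
sqrt(l(N(33), b(24, 45)) + I(344)) = sqrt((1665 + (34 + 24*45)) + (-5 + 1/344)) = sqrt((1665 + (34 + 1080)) + (-5 + 1/344)) = sqrt((1665 + 1114) - 1719/344) = sqrt(2779 - 1719/344) = sqrt(954257/344) = sqrt(82066102)/172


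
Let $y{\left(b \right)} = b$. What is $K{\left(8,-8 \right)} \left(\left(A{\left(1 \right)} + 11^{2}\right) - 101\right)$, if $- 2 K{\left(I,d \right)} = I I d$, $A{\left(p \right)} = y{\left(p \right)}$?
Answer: $5376$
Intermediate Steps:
$A{\left(p \right)} = p$
$K{\left(I,d \right)} = - \frac{d I^{2}}{2}$ ($K{\left(I,d \right)} = - \frac{I I d}{2} = - \frac{I^{2} d}{2} = - \frac{d I^{2}}{2}$)
$K{\left(8,-8 \right)} \left(\left(A{\left(1 \right)} + 11^{2}\right) - 101\right) = \left(- \frac{1}{2}\right) \left(-8\right) 8^{2} \left(\left(1 + 11^{2}\right) - 101\right) = \left(- \frac{1}{2}\right) \left(-8\right) 64 \left(\left(1 + 121\right) - 101\right) = 256 \left(122 - 101\right) = 256 \cdot 21 = 5376$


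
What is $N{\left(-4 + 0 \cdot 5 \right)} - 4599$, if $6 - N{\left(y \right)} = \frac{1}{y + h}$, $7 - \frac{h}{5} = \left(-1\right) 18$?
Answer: $- \frac{555754}{121} \approx -4593.0$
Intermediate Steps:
$h = 125$ ($h = 35 - 5 \left(\left(-1\right) 18\right) = 35 - -90 = 35 + 90 = 125$)
$N{\left(y \right)} = 6 - \frac{1}{125 + y}$ ($N{\left(y \right)} = 6 - \frac{1}{y + 125} = 6 - \frac{1}{125 + y}$)
$N{\left(-4 + 0 \cdot 5 \right)} - 4599 = \frac{749 + 6 \left(-4 + 0 \cdot 5\right)}{125 + \left(-4 + 0 \cdot 5\right)} - 4599 = \frac{749 + 6 \left(-4 + 0\right)}{125 + \left(-4 + 0\right)} - 4599 = \frac{749 + 6 \left(-4\right)}{125 - 4} - 4599 = \frac{749 - 24}{121} - 4599 = \frac{1}{121} \cdot 725 - 4599 = \frac{725}{121} - 4599 = - \frac{555754}{121}$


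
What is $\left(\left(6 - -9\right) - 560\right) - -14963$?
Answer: $14418$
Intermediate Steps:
$\left(\left(6 - -9\right) - 560\right) - -14963 = \left(\left(6 + 9\right) - 560\right) + 14963 = \left(15 - 560\right) + 14963 = -545 + 14963 = 14418$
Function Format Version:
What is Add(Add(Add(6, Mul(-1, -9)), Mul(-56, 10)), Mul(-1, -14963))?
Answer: 14418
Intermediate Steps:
Add(Add(Add(6, Mul(-1, -9)), Mul(-56, 10)), Mul(-1, -14963)) = Add(Add(Add(6, 9), -560), 14963) = Add(Add(15, -560), 14963) = Add(-545, 14963) = 14418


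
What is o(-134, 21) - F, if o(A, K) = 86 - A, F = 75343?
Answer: -75123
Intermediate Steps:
o(-134, 21) - F = (86 - 1*(-134)) - 1*75343 = (86 + 134) - 75343 = 220 - 75343 = -75123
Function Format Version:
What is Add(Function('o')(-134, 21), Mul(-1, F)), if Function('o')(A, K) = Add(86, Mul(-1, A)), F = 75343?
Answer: -75123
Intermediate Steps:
Add(Function('o')(-134, 21), Mul(-1, F)) = Add(Add(86, Mul(-1, -134)), Mul(-1, 75343)) = Add(Add(86, 134), -75343) = Add(220, -75343) = -75123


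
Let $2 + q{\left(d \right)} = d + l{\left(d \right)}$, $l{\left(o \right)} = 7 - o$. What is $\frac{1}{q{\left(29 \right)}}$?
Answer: $\frac{1}{5} \approx 0.2$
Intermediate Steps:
$q{\left(d \right)} = 5$ ($q{\left(d \right)} = -2 + \left(d - \left(-7 + d\right)\right) = -2 + 7 = 5$)
$\frac{1}{q{\left(29 \right)}} = \frac{1}{5}$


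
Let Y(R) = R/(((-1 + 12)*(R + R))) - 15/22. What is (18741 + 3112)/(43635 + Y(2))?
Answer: 240383/479978 ≈ 0.50082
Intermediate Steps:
Y(R) = -7/11 (Y(R) = R/((11*(2*R))) - 15*1/22 = R/((22*R)) - 15/22 = R*(1/(22*R)) - 15/22 = 1/22 - 15/22 = -7/11)
(18741 + 3112)/(43635 + Y(2)) = (18741 + 3112)/(43635 - 7/11) = 21853/(479978/11) = 21853*(11/479978) = 240383/479978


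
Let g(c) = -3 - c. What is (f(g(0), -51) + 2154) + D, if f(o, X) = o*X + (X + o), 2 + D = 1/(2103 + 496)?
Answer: 5850350/2599 ≈ 2251.0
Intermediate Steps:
D = -5197/2599 (D = -2 + 1/(2103 + 496) = -2 + 1/2599 = -5197/2599 ≈ -1.9996)
f(o, X) = X + o + X*o (f(o, X) = X*o + (X + o) = X + o + X*o)
(f(g(0), -51) + 2154) + D = ((-51 + (-3 - 1*0) - 51*(-3 - 1*0)) + 2154) - 5197/2599 = ((-51 + (-3 + 0) - 51*(-3 + 0)) + 2154) - 5197/2599 = ((-51 - 3 - 51*(-3)) + 2154) - 5197/2599 = ((-51 - 3 + 153) + 2154) - 5197/2599 = (99 + 2154) - 5197/2599 = 2253 - 5197/2599 = 5850350/2599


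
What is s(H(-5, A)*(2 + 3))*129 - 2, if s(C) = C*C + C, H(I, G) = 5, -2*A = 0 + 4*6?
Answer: 83848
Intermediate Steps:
A = -12 (A = -(0 + 4*6)/2 = -(0 + 24)/2 = -1/2*24 = -12)
s(C) = C + C**2 (s(C) = C**2 + C = C + C**2)
s(H(-5, A)*(2 + 3))*129 - 2 = ((5*(2 + 3))*(1 + 5*(2 + 3)))*129 - 2 = ((5*5)*(1 + 5*5))*129 - 2 = (25*(1 + 25))*129 - 2 = (25*26)*129 - 2 = 650*129 - 2 = 83850 - 2 = 83848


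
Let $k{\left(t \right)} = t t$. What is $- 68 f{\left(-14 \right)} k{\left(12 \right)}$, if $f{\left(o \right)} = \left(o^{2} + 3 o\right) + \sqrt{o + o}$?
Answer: $-1507968 - 19584 i \sqrt{7} \approx -1.508 \cdot 10^{6} - 51814.0 i$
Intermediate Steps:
$k{\left(t \right)} = t^{2}$
$f{\left(o \right)} = o^{2} + 3 o + \sqrt{2} \sqrt{o}$ ($f{\left(o \right)} = \left(o^{2} + 3 o\right) + \sqrt{2 o} = \left(o^{2} + 3 o\right) + \sqrt{2} \sqrt{o} = o^{2} + 3 o + \sqrt{2} \sqrt{o}$)
$- 68 f{\left(-14 \right)} k{\left(12 \right)} = - 68 \left(\left(-14\right)^{2} + 3 \left(-14\right) + \sqrt{2} \sqrt{-14}\right) 12^{2} = - 68 \left(196 - 42 + \sqrt{2} i \sqrt{14}\right) 144 = - 68 \left(196 - 42 + 2 i \sqrt{7}\right) 144 = - 68 \left(154 + 2 i \sqrt{7}\right) 144 = \left(-10472 - 136 i \sqrt{7}\right) 144 = -1507968 - 19584 i \sqrt{7}$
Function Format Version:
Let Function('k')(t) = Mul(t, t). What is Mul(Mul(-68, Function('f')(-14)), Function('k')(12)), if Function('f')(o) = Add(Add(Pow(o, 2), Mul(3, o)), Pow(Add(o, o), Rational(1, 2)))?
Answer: Add(-1507968, Mul(-19584, I, Pow(7, Rational(1, 2)))) ≈ Add(-1.5080e+6, Mul(-51814., I))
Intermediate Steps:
Function('k')(t) = Pow(t, 2)
Function('f')(o) = Add(Pow(o, 2), Mul(3, o), Mul(Pow(2, Rational(1, 2)), Pow(o, Rational(1, 2)))) (Function('f')(o) = Add(Add(Pow(o, 2), Mul(3, o)), Pow(Mul(2, o), Rational(1, 2))) = Add(Add(Pow(o, 2), Mul(3, o)), Mul(Pow(2, Rational(1, 2)), Pow(o, Rational(1, 2)))) = Add(Pow(o, 2), Mul(3, o), Mul(Pow(2, Rational(1, 2)), Pow(o, Rational(1, 2)))))
Mul(Mul(-68, Function('f')(-14)), Function('k')(12)) = Mul(Mul(-68, Add(Pow(-14, 2), Mul(3, -14), Mul(Pow(2, Rational(1, 2)), Pow(-14, Rational(1, 2))))), Pow(12, 2)) = Mul(Mul(-68, Add(196, -42, Mul(Pow(2, Rational(1, 2)), Mul(I, Pow(14, Rational(1, 2)))))), 144) = Mul(Mul(-68, Add(196, -42, Mul(2, I, Pow(7, Rational(1, 2))))), 144) = Mul(Mul(-68, Add(154, Mul(2, I, Pow(7, Rational(1, 2))))), 144) = Mul(Add(-10472, Mul(-136, I, Pow(7, Rational(1, 2)))), 144) = Add(-1507968, Mul(-19584, I, Pow(7, Rational(1, 2))))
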